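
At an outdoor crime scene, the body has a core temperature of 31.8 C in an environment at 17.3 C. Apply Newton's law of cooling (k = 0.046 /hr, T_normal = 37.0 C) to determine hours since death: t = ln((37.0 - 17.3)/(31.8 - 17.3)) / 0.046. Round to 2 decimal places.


Using Newton's law of cooling:
t = ln((T_normal - T_ambient) / (T_body - T_ambient)) / k
T_normal - T_ambient = 19.7
T_body - T_ambient = 14.5
Ratio = 1.358621
ln(ratio) = 0.30647
t = 0.30647 / 0.046 = 6.66 hours

6.66


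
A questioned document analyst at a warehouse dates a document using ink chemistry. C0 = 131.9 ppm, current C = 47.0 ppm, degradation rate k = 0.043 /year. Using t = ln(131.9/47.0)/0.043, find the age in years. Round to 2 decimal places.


Document age estimation:
C0/C = 131.9 / 47.0 = 2.806383
ln(C0/C) = 1.031896
t = 1.031896 / 0.043 = 24.00 years

24.00


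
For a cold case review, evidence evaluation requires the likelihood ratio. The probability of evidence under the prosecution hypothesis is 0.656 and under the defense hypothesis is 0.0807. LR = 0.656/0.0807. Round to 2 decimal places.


Likelihood ratio calculation:
LR = P(E|Hp) / P(E|Hd)
LR = 0.656 / 0.0807
LR = 8.13

8.13


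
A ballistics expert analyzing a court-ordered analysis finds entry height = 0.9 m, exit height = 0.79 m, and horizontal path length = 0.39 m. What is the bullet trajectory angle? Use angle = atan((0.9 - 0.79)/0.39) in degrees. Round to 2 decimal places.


Bullet trajectory angle:
Height difference = 0.9 - 0.79 = 0.11 m
angle = atan(0.11 / 0.39)
angle = atan(0.282051)
angle = 15.75 degrees

15.75


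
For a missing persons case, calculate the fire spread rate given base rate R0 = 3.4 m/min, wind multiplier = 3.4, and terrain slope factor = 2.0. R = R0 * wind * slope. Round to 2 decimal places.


Fire spread rate calculation:
R = R0 * wind_factor * slope_factor
= 3.4 * 3.4 * 2.0
= 11.56 * 2.0
= 23.12 m/min

23.12


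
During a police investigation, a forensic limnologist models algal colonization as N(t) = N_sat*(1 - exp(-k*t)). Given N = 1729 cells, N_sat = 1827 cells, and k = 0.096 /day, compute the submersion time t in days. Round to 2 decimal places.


PMSI from diatom colonization curve:
N / N_sat = 1729 / 1827 = 0.94636
1 - N/N_sat = 0.05364
ln(1 - N/N_sat) = -2.92546
t = -ln(1 - N/N_sat) / k = -(-2.92546) / 0.096 = 30.47 days

30.47


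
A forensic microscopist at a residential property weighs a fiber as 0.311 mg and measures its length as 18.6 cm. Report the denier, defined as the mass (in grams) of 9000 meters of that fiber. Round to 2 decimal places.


Denier calculation:
Mass in grams = 0.311 mg / 1000 = 0.000311 g
Length in meters = 18.6 cm / 100 = 0.186 m
Linear density = mass / length = 0.000311 / 0.186 = 0.00167204 g/m
Denier = (g/m) * 9000 = 0.00167204 * 9000 = 15.05

15.05


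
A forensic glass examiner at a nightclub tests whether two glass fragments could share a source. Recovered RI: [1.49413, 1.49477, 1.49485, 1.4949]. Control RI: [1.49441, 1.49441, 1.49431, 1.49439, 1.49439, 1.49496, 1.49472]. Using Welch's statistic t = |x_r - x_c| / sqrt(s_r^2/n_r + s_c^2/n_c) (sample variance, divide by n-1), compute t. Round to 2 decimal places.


Welch's t-criterion for glass RI comparison:
Recovered mean = sum / n_r = 5.97865 / 4 = 1.4946625
Control mean = sum / n_c = 10.46159 / 7 = 1.4945129
Recovered sample variance s_r^2 = 1.28892e-07
Control sample variance s_c^2 = 5.58905e-08
Welch SE (unpooled) = sqrt(s_r^2/n_r + s_c^2/n_c) = sqrt(3.22229e-08 + 7.98435e-09) = sqrt(4.02072e-08) = 0.000200517
|mean_r - mean_c| = 0.000149643
t = 0.000149643 / 0.000200517 = 0.75

0.75


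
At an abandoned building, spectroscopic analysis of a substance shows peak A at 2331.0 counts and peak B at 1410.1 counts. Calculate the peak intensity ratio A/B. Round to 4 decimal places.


Spectral peak ratio:
Peak A = 2331.0 counts
Peak B = 1410.1 counts
Ratio = 2331.0 / 1410.1 = 1.6531

1.6531


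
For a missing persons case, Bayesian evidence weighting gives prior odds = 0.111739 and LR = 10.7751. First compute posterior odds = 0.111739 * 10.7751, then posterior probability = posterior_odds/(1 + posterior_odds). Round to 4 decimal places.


Bayesian evidence evaluation:
Posterior odds = prior_odds * LR = 0.111739 * 10.7751 = 1.203999
Posterior probability = posterior_odds / (1 + posterior_odds)
= 1.203999 / (1 + 1.203999)
= 1.203999 / 2.203999
= 0.5463

0.5463


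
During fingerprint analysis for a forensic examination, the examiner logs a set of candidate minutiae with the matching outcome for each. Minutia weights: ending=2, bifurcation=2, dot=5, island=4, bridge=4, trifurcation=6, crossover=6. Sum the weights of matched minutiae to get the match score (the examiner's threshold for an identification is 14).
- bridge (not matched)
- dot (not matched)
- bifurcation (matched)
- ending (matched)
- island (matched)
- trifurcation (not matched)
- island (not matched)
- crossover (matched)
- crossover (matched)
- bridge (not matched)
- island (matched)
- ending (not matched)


Weighted minutiae match score:
  bridge: not matched, +0
  dot: not matched, +0
  bifurcation: matched, +2 (running total 2)
  ending: matched, +2 (running total 4)
  island: matched, +4 (running total 8)
  trifurcation: not matched, +0
  island: not matched, +0
  crossover: matched, +6 (running total 14)
  crossover: matched, +6 (running total 20)
  bridge: not matched, +0
  island: matched, +4 (running total 24)
  ending: not matched, +0
Total score = 24
Threshold = 14; verdict = identification

24


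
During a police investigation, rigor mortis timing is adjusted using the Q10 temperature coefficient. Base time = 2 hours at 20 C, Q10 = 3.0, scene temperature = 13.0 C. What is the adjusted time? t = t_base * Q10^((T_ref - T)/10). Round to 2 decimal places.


Rigor mortis time adjustment:
Exponent = (T_ref - T_actual) / 10 = (20 - 13.0) / 10 = 0.7
Q10 factor = 3.0^0.7 = 2.15767
t_adjusted = 2 * 2.15767 = 4.32 hours

4.32


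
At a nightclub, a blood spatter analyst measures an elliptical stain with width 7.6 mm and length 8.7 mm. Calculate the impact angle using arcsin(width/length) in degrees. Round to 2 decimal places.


Blood spatter impact angle calculation:
width / length = 7.6 / 8.7 = 0.873563
angle = arcsin(0.873563)
angle = 60.88 degrees

60.88


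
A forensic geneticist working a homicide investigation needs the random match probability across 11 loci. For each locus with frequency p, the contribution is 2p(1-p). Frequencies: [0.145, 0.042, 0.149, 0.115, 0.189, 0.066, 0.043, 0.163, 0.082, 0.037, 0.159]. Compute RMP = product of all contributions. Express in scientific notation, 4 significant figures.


Computing RMP for 11 loci:
Locus 1: 2 * 0.145 * 0.855 = 0.24795
Locus 2: 2 * 0.042 * 0.958 = 0.080472
Locus 3: 2 * 0.149 * 0.851 = 0.253598
Locus 4: 2 * 0.115 * 0.885 = 0.20355
Locus 5: 2 * 0.189 * 0.811 = 0.306558
Locus 6: 2 * 0.066 * 0.934 = 0.123288
Locus 7: 2 * 0.043 * 0.957 = 0.082302
Locus 8: 2 * 0.163 * 0.837 = 0.272862
Locus 9: 2 * 0.082 * 0.918 = 0.150552
Locus 10: 2 * 0.037 * 0.963 = 0.071262
Locus 11: 2 * 0.159 * 0.841 = 0.267438
RMP = 2.508e-09

2.508e-09


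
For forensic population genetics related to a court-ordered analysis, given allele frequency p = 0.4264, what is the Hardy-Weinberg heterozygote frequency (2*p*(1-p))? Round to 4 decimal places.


Hardy-Weinberg heterozygote frequency:
q = 1 - p = 1 - 0.4264 = 0.5736
2pq = 2 * 0.4264 * 0.5736 = 0.4892

0.4892


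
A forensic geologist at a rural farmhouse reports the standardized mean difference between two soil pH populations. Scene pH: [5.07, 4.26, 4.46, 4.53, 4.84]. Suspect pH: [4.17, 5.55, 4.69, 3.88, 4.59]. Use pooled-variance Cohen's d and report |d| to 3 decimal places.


Pooled-variance Cohen's d for soil pH comparison:
Scene mean = 23.16 / 5 = 4.632
Suspect mean = 22.88 / 5 = 4.576
Scene sample variance s_s^2 = 0.10337
Suspect sample variance s_c^2 = 0.40278
Pooled variance = ((n_s-1)*s_s^2 + (n_c-1)*s_c^2) / (n_s + n_c - 2) = 0.253075
Pooled SD = sqrt(0.253075) = 0.503066
Mean difference = 0.056
|d| = |0.056| / 0.503066 = 0.111

0.111


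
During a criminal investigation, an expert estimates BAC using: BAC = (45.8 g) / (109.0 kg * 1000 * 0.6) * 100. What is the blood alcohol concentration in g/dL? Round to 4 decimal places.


Applying the Widmark formula:
BAC = (dose_g / (body_wt * 1000 * r)) * 100
Denominator = 109.0 * 1000 * 0.6 = 65400
BAC = (45.8 / 65400) * 100
BAC = 0.0700 g/dL

0.0700


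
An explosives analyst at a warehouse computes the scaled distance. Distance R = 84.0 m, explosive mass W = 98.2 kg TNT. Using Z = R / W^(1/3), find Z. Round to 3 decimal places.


Scaled distance calculation:
W^(1/3) = 98.2^(1/3) = 4.613571
Z = R / W^(1/3) = 84.0 / 4.613571
Z = 18.207 m/kg^(1/3)

18.207


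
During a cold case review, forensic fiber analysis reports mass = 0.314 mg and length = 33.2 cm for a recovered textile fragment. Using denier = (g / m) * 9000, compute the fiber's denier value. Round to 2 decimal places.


Denier calculation:
Mass in grams = 0.314 mg / 1000 = 0.000314 g
Length in meters = 33.2 cm / 100 = 0.332 m
Linear density = mass / length = 0.000314 / 0.332 = 0.00094578 g/m
Denier = (g/m) * 9000 = 0.00094578 * 9000 = 8.51

8.51


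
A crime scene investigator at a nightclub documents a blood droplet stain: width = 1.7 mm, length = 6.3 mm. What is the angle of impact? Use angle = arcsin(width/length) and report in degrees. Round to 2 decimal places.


Blood spatter impact angle calculation:
width / length = 1.7 / 6.3 = 0.269841
angle = arcsin(0.269841)
angle = 15.65 degrees

15.65


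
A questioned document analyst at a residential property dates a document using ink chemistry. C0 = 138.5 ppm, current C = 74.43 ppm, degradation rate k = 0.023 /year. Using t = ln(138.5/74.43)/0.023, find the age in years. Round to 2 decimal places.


Document age estimation:
C0/C = 138.5 / 74.43 = 1.860809
ln(C0/C) = 0.621011
t = 0.621011 / 0.023 = 27.00 years

27.00


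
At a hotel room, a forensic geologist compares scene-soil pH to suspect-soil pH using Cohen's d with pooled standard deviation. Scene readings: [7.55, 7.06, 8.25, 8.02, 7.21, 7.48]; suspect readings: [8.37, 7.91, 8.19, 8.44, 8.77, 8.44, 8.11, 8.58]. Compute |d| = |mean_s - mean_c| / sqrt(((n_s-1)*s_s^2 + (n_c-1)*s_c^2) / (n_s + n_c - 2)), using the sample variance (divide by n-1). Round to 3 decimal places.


Pooled-variance Cohen's d for soil pH comparison:
Scene mean = 45.57 / 6 = 7.595
Suspect mean = 66.81 / 8 = 8.35125
Scene sample variance s_s^2 = 0.21187
Suspect sample variance s_c^2 = 0.07467
Pooled variance = ((n_s-1)*s_s^2 + (n_c-1)*s_c^2) / (n_s + n_c - 2) = 0.131836
Pooled SD = sqrt(0.131836) = 0.363092
Mean difference = -0.75625
|d| = |-0.75625| / 0.363092 = 2.083

2.083


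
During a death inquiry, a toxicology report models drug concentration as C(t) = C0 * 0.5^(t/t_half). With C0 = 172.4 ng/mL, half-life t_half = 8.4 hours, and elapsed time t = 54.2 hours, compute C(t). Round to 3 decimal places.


Drug concentration decay:
Number of half-lives = t / t_half = 54.2 / 8.4 = 6.452381
Decay factor = 0.5^6.452381 = 0.01141931
C(t) = 172.4 * 0.01141931 = 1.969 ng/mL

1.969


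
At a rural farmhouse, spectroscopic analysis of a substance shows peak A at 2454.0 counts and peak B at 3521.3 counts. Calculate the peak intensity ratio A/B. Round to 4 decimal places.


Spectral peak ratio:
Peak A = 2454.0 counts
Peak B = 3521.3 counts
Ratio = 2454.0 / 3521.3 = 0.6969

0.6969


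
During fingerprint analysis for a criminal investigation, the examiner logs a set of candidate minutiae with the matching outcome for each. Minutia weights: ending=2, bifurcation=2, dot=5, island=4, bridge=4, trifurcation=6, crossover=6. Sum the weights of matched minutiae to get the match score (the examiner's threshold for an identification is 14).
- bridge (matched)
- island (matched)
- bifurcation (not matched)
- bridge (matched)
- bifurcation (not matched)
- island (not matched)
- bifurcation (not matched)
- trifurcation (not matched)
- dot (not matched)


Weighted minutiae match score:
  bridge: matched, +4 (running total 4)
  island: matched, +4 (running total 8)
  bifurcation: not matched, +0
  bridge: matched, +4 (running total 12)
  bifurcation: not matched, +0
  island: not matched, +0
  bifurcation: not matched, +0
  trifurcation: not matched, +0
  dot: not matched, +0
Total score = 12
Threshold = 14; verdict = inconclusive

12


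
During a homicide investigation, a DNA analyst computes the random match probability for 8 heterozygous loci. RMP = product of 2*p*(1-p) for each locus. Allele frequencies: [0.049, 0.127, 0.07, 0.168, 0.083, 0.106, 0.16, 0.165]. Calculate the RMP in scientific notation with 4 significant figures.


Computing RMP for 8 loci:
Locus 1: 2 * 0.049 * 0.951 = 0.093198
Locus 2: 2 * 0.127 * 0.873 = 0.221742
Locus 3: 2 * 0.07 * 0.93 = 0.1302
Locus 4: 2 * 0.168 * 0.832 = 0.279552
Locus 5: 2 * 0.083 * 0.917 = 0.152222
Locus 6: 2 * 0.106 * 0.894 = 0.189528
Locus 7: 2 * 0.16 * 0.84 = 0.2688
Locus 8: 2 * 0.165 * 0.835 = 0.27555
RMP = 1.607e-06

1.607e-06


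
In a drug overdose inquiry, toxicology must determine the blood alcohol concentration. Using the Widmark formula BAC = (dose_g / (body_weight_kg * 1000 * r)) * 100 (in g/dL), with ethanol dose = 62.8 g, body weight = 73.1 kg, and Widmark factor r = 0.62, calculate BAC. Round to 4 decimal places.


Applying the Widmark formula:
BAC = (dose_g / (body_wt * 1000 * r)) * 100
Denominator = 73.1 * 1000 * 0.62 = 45322
BAC = (62.8 / 45322) * 100
BAC = 0.1386 g/dL

0.1386


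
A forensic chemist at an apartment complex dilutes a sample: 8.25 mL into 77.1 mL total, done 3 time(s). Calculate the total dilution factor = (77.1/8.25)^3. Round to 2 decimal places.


Dilution factor calculation:
Single dilution = V_total / V_sample = 77.1 / 8.25 ≈ 9.345455
Number of dilutions = 3
Total DF = (77.1 / 8.25)^3 (full precision, rounded at the end) = 816.21

816.21


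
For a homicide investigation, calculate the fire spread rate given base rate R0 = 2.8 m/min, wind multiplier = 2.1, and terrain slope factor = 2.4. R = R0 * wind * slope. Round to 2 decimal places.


Fire spread rate calculation:
R = R0 * wind_factor * slope_factor
= 2.8 * 2.1 * 2.4
= 5.88 * 2.4
= 14.11 m/min

14.11


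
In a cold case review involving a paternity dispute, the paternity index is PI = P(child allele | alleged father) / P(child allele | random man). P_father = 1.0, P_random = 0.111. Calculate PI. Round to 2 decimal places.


Paternity Index calculation:
PI = P(allele|father) / P(allele|random)
PI = 1.0 / 0.111
PI = 9.01

9.01


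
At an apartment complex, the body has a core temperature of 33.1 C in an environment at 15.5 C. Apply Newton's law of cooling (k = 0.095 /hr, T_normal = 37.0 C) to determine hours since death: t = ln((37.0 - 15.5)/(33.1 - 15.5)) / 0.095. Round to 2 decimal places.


Using Newton's law of cooling:
t = ln((T_normal - T_ambient) / (T_body - T_ambient)) / k
T_normal - T_ambient = 21.5
T_body - T_ambient = 17.6
Ratio = 1.221591
ln(ratio) = 0.200154
t = 0.200154 / 0.095 = 2.11 hours

2.11


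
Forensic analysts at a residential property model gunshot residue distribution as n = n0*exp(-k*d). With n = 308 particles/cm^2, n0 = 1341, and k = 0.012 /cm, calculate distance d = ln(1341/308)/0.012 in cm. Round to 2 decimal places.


GSR distance calculation:
n0/n = 1341 / 308 = 4.353896
ln(n0/n) = 1.471071
d = 1.471071 / 0.012 = 122.59 cm

122.59


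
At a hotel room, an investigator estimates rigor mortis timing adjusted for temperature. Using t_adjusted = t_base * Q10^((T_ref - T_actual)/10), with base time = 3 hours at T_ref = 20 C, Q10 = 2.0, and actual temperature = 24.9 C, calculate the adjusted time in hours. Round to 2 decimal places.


Rigor mortis time adjustment:
Exponent = (T_ref - T_actual) / 10 = (20 - 24.9) / 10 = -0.49
Q10 factor = 2.0^-0.49 = 0.71203
t_adjusted = 3 * 0.71203 = 2.14 hours

2.14


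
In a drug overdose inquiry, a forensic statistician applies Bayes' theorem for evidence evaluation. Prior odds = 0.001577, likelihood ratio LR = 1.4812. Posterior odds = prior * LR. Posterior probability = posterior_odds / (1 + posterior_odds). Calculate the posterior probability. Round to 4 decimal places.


Bayesian evidence evaluation:
Posterior odds = prior_odds * LR = 0.001577 * 1.4812 = 0.002335852
Posterior probability = posterior_odds / (1 + posterior_odds)
= 0.002335852 / (1 + 0.002335852)
= 0.002335852 / 1.002335852
= 0.0023

0.0023


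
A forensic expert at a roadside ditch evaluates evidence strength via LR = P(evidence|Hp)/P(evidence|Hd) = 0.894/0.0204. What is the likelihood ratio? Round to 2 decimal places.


Likelihood ratio calculation:
LR = P(E|Hp) / P(E|Hd)
LR = 0.894 / 0.0204
LR = 43.82

43.82


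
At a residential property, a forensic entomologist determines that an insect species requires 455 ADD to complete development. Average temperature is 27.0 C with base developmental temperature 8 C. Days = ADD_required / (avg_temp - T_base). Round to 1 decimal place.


Insect development time:
Effective temperature = avg_temp - T_base = 27.0 - 8 = 19.0 C
Days = ADD / effective_temp = 455 / 19.0 = 23.9 days

23.9


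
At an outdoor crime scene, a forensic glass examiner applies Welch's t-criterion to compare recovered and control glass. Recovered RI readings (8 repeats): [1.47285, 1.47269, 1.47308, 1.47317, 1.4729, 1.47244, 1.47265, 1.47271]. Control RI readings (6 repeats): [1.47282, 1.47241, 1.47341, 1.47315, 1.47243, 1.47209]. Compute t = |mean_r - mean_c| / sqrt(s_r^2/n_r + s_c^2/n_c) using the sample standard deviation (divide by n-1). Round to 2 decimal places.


Welch's t-criterion for glass RI comparison:
Recovered mean = sum / n_r = 11.78249 / 8 = 1.4728112
Control mean = sum / n_c = 8.83631 / 6 = 1.4727183
Recovered sample variance s_r^2 = 5.70125e-08
Control sample variance s_c^2 = 2.49617e-07
Welch SE (unpooled) = sqrt(s_r^2/n_r + s_c^2/n_c) = sqrt(7.12656e-09 + 4.16028e-08) = sqrt(4.87294e-08) = 0.000220747
|mean_r - mean_c| = 9.29167e-05
t = 9.29167e-05 / 0.000220747 = 0.42

0.42


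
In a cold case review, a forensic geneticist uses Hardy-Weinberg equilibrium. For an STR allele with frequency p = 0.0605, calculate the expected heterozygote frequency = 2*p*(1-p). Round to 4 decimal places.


Hardy-Weinberg heterozygote frequency:
q = 1 - p = 1 - 0.0605 = 0.9395
2pq = 2 * 0.0605 * 0.9395 = 0.1137

0.1137


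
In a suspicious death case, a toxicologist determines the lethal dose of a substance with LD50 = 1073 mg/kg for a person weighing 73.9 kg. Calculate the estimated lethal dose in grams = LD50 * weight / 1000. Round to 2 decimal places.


Lethal dose calculation:
Lethal dose = LD50 * body_weight / 1000
= 1073 * 73.9 / 1000
= 79294.7 / 1000
= 79.29 g

79.29


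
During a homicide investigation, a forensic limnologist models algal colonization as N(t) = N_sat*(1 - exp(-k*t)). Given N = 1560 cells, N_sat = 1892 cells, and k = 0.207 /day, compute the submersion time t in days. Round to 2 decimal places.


PMSI from diatom colonization curve:
N / N_sat = 1560 / 1892 = 0.824524
1 - N/N_sat = 0.175476
ln(1 - N/N_sat) = -1.740253
t = -ln(1 - N/N_sat) / k = -(-1.740253) / 0.207 = 8.41 days

8.41


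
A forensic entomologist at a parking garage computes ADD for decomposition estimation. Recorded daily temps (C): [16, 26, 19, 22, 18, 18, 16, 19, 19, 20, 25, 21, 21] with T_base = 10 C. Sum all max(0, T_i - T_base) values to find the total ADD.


Computing ADD day by day:
Day 1: max(0, 16 - 10) = 6
Day 2: max(0, 26 - 10) = 16
Day 3: max(0, 19 - 10) = 9
Day 4: max(0, 22 - 10) = 12
Day 5: max(0, 18 - 10) = 8
Day 6: max(0, 18 - 10) = 8
Day 7: max(0, 16 - 10) = 6
Day 8: max(0, 19 - 10) = 9
Day 9: max(0, 19 - 10) = 9
Day 10: max(0, 20 - 10) = 10
Day 11: max(0, 25 - 10) = 15
Day 12: max(0, 21 - 10) = 11
Day 13: max(0, 21 - 10) = 11
Total ADD = 130

130


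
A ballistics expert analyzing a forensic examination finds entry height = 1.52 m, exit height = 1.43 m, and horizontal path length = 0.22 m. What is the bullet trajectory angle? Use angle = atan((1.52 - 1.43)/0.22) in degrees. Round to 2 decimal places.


Bullet trajectory angle:
Height difference = 1.52 - 1.43 = 0.09 m
angle = atan(0.09 / 0.22)
angle = atan(0.409091)
angle = 22.25 degrees

22.25


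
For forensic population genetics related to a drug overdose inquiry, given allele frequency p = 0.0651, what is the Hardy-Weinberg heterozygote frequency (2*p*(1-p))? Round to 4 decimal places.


Hardy-Weinberg heterozygote frequency:
q = 1 - p = 1 - 0.0651 = 0.9349
2pq = 2 * 0.0651 * 0.9349 = 0.1217

0.1217


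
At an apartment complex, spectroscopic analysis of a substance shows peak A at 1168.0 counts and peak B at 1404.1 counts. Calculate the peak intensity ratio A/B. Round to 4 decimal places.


Spectral peak ratio:
Peak A = 1168.0 counts
Peak B = 1404.1 counts
Ratio = 1168.0 / 1404.1 = 0.8318

0.8318


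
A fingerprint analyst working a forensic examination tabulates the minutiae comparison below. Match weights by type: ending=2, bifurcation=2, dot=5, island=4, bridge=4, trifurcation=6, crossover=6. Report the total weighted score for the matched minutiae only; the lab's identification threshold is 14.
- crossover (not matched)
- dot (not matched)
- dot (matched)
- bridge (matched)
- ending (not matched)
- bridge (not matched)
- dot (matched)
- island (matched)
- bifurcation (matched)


Weighted minutiae match score:
  crossover: not matched, +0
  dot: not matched, +0
  dot: matched, +5 (running total 5)
  bridge: matched, +4 (running total 9)
  ending: not matched, +0
  bridge: not matched, +0
  dot: matched, +5 (running total 14)
  island: matched, +4 (running total 18)
  bifurcation: matched, +2 (running total 20)
Total score = 20
Threshold = 14; verdict = identification

20


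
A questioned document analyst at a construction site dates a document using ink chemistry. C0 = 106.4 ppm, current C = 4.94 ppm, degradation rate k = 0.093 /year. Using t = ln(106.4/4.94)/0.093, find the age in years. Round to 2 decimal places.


Document age estimation:
C0/C = 106.4 / 4.94 = 21.538462
ln(C0/C) = 3.06984
t = 3.06984 / 0.093 = 33.01 years

33.01


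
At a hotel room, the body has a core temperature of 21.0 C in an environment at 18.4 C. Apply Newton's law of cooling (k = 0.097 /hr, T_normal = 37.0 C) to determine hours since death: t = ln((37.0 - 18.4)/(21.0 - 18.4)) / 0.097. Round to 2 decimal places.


Using Newton's law of cooling:
t = ln((T_normal - T_ambient) / (T_body - T_ambient)) / k
T_normal - T_ambient = 18.6
T_body - T_ambient = 2.6
Ratio = 7.153846
ln(ratio) = 1.96765
t = 1.96765 / 0.097 = 20.29 hours

20.29


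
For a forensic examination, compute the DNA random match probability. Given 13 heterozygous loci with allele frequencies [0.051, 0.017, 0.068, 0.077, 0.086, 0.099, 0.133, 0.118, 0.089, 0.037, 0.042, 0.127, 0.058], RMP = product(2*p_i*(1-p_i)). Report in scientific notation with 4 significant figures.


Computing RMP for 13 loci:
Locus 1: 2 * 0.051 * 0.949 = 0.096798
Locus 2: 2 * 0.017 * 0.983 = 0.033422
Locus 3: 2 * 0.068 * 0.932 = 0.126752
Locus 4: 2 * 0.077 * 0.923 = 0.142142
Locus 5: 2 * 0.086 * 0.914 = 0.157208
Locus 6: 2 * 0.099 * 0.901 = 0.178398
Locus 7: 2 * 0.133 * 0.867 = 0.230622
Locus 8: 2 * 0.118 * 0.882 = 0.208152
Locus 9: 2 * 0.089 * 0.911 = 0.162158
Locus 10: 2 * 0.037 * 0.963 = 0.071262
Locus 11: 2 * 0.042 * 0.958 = 0.080472
Locus 12: 2 * 0.127 * 0.873 = 0.221742
Locus 13: 2 * 0.058 * 0.942 = 0.109272
RMP = 1.768e-12

1.768e-12


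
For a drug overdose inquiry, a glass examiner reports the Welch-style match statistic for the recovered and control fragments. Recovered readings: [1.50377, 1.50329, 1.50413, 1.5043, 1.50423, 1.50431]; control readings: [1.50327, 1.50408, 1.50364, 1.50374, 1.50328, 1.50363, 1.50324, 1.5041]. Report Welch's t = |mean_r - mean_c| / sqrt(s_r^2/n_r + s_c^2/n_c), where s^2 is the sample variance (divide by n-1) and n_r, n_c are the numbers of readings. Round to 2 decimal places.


Welch's t-criterion for glass RI comparison:
Recovered mean = sum / n_r = 9.02403 / 6 = 1.504005
Control mean = sum / n_c = 12.02898 / 8 = 1.5036225
Recovered sample variance s_r^2 = 1.6255e-07
Control sample variance s_c^2 = 1.19907e-07
Welch SE (unpooled) = sqrt(s_r^2/n_r + s_c^2/n_c) = sqrt(2.70917e-08 + 1.49884e-08) = sqrt(4.20801e-08) = 0.000205134
|mean_r - mean_c| = 0.0003825
t = 0.0003825 / 0.000205134 = 1.86

1.86


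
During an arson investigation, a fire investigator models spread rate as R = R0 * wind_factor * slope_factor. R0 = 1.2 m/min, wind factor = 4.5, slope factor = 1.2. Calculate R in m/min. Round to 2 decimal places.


Fire spread rate calculation:
R = R0 * wind_factor * slope_factor
= 1.2 * 4.5 * 1.2
= 5.4 * 1.2
= 6.48 m/min

6.48


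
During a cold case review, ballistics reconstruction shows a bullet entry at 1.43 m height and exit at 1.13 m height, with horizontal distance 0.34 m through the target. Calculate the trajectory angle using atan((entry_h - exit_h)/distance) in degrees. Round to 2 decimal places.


Bullet trajectory angle:
Height difference = 1.43 - 1.13 = 0.3 m
angle = atan(0.3 / 0.34)
angle = atan(0.882353)
angle = 41.42 degrees

41.42


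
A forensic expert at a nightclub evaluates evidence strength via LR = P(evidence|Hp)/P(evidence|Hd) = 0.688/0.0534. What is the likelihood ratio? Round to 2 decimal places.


Likelihood ratio calculation:
LR = P(E|Hp) / P(E|Hd)
LR = 0.688 / 0.0534
LR = 12.88

12.88


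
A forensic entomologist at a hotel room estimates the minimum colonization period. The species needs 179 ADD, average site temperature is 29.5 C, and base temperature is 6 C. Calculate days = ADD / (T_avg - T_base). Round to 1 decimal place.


Insect development time:
Effective temperature = avg_temp - T_base = 29.5 - 6 = 23.5 C
Days = ADD / effective_temp = 179 / 23.5 = 7.6 days

7.6


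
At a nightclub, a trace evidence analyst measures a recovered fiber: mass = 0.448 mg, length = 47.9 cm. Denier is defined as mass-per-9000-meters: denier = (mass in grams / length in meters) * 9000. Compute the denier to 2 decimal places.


Denier calculation:
Mass in grams = 0.448 mg / 1000 = 0.000448 g
Length in meters = 47.9 cm / 100 = 0.479 m
Linear density = mass / length = 0.000448 / 0.479 = 0.00093528 g/m
Denier = (g/m) * 9000 = 0.00093528 * 9000 = 8.42

8.42


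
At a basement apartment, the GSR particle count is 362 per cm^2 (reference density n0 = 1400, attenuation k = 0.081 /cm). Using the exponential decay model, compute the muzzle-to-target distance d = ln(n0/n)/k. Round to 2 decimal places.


GSR distance calculation:
n0/n = 1400 / 362 = 3.867403
ln(n0/n) = 1.352583
d = 1.352583 / 0.081 = 16.70 cm

16.70


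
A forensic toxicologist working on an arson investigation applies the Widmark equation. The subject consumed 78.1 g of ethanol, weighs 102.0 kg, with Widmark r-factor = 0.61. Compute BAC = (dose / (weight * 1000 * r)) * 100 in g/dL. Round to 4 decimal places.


Applying the Widmark formula:
BAC = (dose_g / (body_wt * 1000 * r)) * 100
Denominator = 102.0 * 1000 * 0.61 = 62220
BAC = (78.1 / 62220) * 100
BAC = 0.1255 g/dL

0.1255


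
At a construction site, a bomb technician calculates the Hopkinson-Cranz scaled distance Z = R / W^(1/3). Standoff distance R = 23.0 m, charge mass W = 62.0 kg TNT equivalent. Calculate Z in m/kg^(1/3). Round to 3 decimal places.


Scaled distance calculation:
W^(1/3) = 62.0^(1/3) = 3.957892
Z = R / W^(1/3) = 23.0 / 3.957892
Z = 5.811 m/kg^(1/3)

5.811


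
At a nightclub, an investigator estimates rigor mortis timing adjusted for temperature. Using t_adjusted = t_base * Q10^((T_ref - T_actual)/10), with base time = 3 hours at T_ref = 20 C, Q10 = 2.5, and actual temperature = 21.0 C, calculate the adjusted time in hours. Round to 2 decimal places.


Rigor mortis time adjustment:
Exponent = (T_ref - T_actual) / 10 = (20 - 21.0) / 10 = -0.1
Q10 factor = 2.5^-0.1 = 0.91244
t_adjusted = 3 * 0.91244 = 2.74 hours

2.74


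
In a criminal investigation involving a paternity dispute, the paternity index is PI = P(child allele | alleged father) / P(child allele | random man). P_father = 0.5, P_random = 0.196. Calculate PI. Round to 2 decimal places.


Paternity Index calculation:
PI = P(allele|father) / P(allele|random)
PI = 0.5 / 0.196
PI = 2.55

2.55


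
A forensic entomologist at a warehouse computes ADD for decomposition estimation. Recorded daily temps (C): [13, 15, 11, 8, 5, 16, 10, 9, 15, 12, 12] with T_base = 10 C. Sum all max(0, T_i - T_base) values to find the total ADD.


Computing ADD day by day:
Day 1: max(0, 13 - 10) = 3
Day 2: max(0, 15 - 10) = 5
Day 3: max(0, 11 - 10) = 1
Day 4: max(0, 8 - 10) = 0
Day 5: max(0, 5 - 10) = 0
Day 6: max(0, 16 - 10) = 6
Day 7: max(0, 10 - 10) = 0
Day 8: max(0, 9 - 10) = 0
Day 9: max(0, 15 - 10) = 5
Day 10: max(0, 12 - 10) = 2
Day 11: max(0, 12 - 10) = 2
Total ADD = 24

24


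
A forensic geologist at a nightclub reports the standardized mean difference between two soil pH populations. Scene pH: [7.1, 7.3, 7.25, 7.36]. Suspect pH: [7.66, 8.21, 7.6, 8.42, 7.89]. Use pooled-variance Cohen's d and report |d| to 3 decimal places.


Pooled-variance Cohen's d for soil pH comparison:
Scene mean = 29.01 / 4 = 7.2525
Suspect mean = 39.78 / 5 = 7.956
Scene sample variance s_s^2 = 0.012358
Suspect sample variance s_c^2 = 0.12463
Pooled variance = ((n_s-1)*s_s^2 + (n_c-1)*s_c^2) / (n_s + n_c - 2) = 0.076514
Pooled SD = sqrt(0.076514) = 0.276612
Mean difference = -0.7035
|d| = |-0.7035| / 0.276612 = 2.543

2.543


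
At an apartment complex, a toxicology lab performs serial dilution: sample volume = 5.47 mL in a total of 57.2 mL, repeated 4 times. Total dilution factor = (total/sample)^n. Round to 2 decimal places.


Dilution factor calculation:
Single dilution = V_total / V_sample = 57.2 / 5.47 ≈ 10.457038
Number of dilutions = 4
Total DF = (57.2 / 5.47)^4 (full precision, rounded at the end) = 11957.35

11957.35


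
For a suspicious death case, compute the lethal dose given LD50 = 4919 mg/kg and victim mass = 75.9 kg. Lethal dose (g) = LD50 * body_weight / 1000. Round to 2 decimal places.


Lethal dose calculation:
Lethal dose = LD50 * body_weight / 1000
= 4919 * 75.9 / 1000
= 373352.1 / 1000
= 373.35 g

373.35


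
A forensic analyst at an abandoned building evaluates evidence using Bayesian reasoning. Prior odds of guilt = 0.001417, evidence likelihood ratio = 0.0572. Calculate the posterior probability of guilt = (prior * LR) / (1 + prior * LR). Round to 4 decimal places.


Bayesian evidence evaluation:
Posterior odds = prior_odds * LR = 0.001417 * 0.0572 = 0.0000810524
Posterior probability = posterior_odds / (1 + posterior_odds)
= 0.0000810524 / (1 + 0.0000810524)
= 0.0000810524 / 1.0000810524
= 0.0001

0.0001


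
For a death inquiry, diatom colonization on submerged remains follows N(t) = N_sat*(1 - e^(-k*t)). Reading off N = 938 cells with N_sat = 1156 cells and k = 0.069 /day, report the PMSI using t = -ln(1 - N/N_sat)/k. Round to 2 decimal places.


PMSI from diatom colonization curve:
N / N_sat = 938 / 1156 = 0.811419
1 - N/N_sat = 0.188581
ln(1 - N/N_sat) = -1.668228
t = -ln(1 - N/N_sat) / k = -(-1.668228) / 0.069 = 24.18 days

24.18


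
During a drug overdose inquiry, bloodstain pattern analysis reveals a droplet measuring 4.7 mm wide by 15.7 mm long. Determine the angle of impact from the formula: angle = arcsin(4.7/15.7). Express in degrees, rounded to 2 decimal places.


Blood spatter impact angle calculation:
width / length = 4.7 / 15.7 = 0.299363
angle = arcsin(0.299363)
angle = 17.42 degrees

17.42


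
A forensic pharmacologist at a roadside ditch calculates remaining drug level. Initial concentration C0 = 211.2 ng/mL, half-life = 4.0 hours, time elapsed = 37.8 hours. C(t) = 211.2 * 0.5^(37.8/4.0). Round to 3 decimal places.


Drug concentration decay:
Number of half-lives = t / t_half = 37.8 / 4.0 = 9.45
Decay factor = 0.5^9.45 = 0.00142977
C(t) = 211.2 * 0.00142977 = 0.302 ng/mL

0.302


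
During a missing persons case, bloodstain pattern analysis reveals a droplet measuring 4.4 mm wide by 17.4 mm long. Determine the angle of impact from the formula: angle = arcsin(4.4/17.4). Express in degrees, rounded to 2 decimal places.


Blood spatter impact angle calculation:
width / length = 4.4 / 17.4 = 0.252874
angle = arcsin(0.252874)
angle = 14.65 degrees

14.65


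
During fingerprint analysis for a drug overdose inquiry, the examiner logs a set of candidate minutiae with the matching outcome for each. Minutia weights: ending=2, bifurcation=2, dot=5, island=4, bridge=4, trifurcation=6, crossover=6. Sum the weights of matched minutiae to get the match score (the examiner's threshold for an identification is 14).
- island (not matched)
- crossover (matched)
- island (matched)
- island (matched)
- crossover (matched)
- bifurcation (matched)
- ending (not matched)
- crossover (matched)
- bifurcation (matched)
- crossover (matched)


Weighted minutiae match score:
  island: not matched, +0
  crossover: matched, +6 (running total 6)
  island: matched, +4 (running total 10)
  island: matched, +4 (running total 14)
  crossover: matched, +6 (running total 20)
  bifurcation: matched, +2 (running total 22)
  ending: not matched, +0
  crossover: matched, +6 (running total 28)
  bifurcation: matched, +2 (running total 30)
  crossover: matched, +6 (running total 36)
Total score = 36
Threshold = 14; verdict = identification

36


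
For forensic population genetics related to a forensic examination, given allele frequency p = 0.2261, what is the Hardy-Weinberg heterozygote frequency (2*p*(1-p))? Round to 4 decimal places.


Hardy-Weinberg heterozygote frequency:
q = 1 - p = 1 - 0.2261 = 0.7739
2pq = 2 * 0.2261 * 0.7739 = 0.3500

0.3500


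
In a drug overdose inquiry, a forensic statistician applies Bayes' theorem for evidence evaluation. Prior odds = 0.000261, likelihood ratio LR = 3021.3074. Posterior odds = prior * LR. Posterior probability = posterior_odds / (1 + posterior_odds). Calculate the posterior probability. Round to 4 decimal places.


Bayesian evidence evaluation:
Posterior odds = prior_odds * LR = 0.000261 * 3021.3074 = 0.7885612
Posterior probability = posterior_odds / (1 + posterior_odds)
= 0.7885612 / (1 + 0.7885612)
= 0.7885612 / 1.7885612
= 0.4409

0.4409


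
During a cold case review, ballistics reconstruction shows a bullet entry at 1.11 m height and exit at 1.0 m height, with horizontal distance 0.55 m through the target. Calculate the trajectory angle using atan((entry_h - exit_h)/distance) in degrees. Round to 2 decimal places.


Bullet trajectory angle:
Height difference = 1.11 - 1.0 = 0.11 m
angle = atan(0.11 / 0.55)
angle = atan(0.2)
angle = 11.31 degrees

11.31


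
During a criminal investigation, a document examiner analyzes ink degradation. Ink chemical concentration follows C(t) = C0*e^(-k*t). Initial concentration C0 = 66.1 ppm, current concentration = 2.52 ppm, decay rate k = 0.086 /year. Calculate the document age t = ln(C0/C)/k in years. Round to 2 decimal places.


Document age estimation:
C0/C = 66.1 / 2.52 = 26.230159
ln(C0/C) = 3.26691
t = 3.26691 / 0.086 = 37.99 years

37.99


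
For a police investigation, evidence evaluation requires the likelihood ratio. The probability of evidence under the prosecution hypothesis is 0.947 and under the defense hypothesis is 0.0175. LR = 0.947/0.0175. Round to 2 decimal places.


Likelihood ratio calculation:
LR = P(E|Hp) / P(E|Hd)
LR = 0.947 / 0.0175
LR = 54.11

54.11


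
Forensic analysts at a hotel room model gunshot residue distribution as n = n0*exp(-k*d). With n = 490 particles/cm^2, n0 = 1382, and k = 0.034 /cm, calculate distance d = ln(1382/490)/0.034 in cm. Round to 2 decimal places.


GSR distance calculation:
n0/n = 1382 / 490 = 2.820408
ln(n0/n) = 1.036882
d = 1.036882 / 0.034 = 30.50 cm

30.50


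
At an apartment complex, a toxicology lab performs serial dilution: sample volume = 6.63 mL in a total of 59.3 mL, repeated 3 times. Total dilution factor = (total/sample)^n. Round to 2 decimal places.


Dilution factor calculation:
Single dilution = V_total / V_sample = 59.3 / 6.63 ≈ 8.944193
Number of dilutions = 3
Total DF = (59.3 / 6.63)^3 (full precision, rounded at the end) = 715.52

715.52


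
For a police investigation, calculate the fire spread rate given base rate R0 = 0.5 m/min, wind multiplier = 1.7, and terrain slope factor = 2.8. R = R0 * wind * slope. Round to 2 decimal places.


Fire spread rate calculation:
R = R0 * wind_factor * slope_factor
= 0.5 * 1.7 * 2.8
= 0.85 * 2.8
= 2.38 m/min

2.38


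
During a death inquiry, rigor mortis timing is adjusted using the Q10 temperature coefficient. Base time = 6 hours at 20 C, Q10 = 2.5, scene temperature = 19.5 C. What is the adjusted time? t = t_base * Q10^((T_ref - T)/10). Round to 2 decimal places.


Rigor mortis time adjustment:
Exponent = (T_ref - T_actual) / 10 = (20 - 19.5) / 10 = 0.05
Q10 factor = 2.5^0.05 = 1.04688
t_adjusted = 6 * 1.04688 = 6.28 hours

6.28


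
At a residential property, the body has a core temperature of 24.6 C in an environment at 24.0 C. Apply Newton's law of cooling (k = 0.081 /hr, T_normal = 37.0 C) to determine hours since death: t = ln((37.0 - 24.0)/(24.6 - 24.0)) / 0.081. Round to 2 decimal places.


Using Newton's law of cooling:
t = ln((T_normal - T_ambient) / (T_body - T_ambient)) / k
T_normal - T_ambient = 13.0
T_body - T_ambient = 0.6
Ratio = 21.666667
ln(ratio) = 3.075775
t = 3.075775 / 0.081 = 37.97 hours

37.97


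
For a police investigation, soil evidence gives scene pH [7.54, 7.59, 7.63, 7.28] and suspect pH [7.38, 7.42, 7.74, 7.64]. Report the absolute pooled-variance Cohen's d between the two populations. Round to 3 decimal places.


Pooled-variance Cohen's d for soil pH comparison:
Scene mean = 30.04 / 4 = 7.51
Suspect mean = 30.18 / 4 = 7.545
Scene sample variance s_s^2 = 0.024867
Suspect sample variance s_c^2 = 0.029967
Pooled variance = ((n_s-1)*s_s^2 + (n_c-1)*s_c^2) / (n_s + n_c - 2) = 0.027417
Pooled SD = sqrt(0.027417) = 0.165581
Mean difference = -0.035
|d| = |-0.035| / 0.165581 = 0.211

0.211


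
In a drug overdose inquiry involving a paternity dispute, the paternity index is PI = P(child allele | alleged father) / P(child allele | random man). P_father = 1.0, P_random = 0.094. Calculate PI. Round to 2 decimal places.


Paternity Index calculation:
PI = P(allele|father) / P(allele|random)
PI = 1.0 / 0.094
PI = 10.64

10.64


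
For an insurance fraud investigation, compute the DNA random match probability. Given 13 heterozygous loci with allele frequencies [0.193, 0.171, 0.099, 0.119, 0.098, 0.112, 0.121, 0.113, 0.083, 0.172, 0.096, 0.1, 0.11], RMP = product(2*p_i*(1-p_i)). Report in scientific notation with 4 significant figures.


Computing RMP for 13 loci:
Locus 1: 2 * 0.193 * 0.807 = 0.311502
Locus 2: 2 * 0.171 * 0.829 = 0.283518
Locus 3: 2 * 0.099 * 0.901 = 0.178398
Locus 4: 2 * 0.119 * 0.881 = 0.209678
Locus 5: 2 * 0.098 * 0.902 = 0.176792
Locus 6: 2 * 0.112 * 0.888 = 0.198912
Locus 7: 2 * 0.121 * 0.879 = 0.212718
Locus 8: 2 * 0.113 * 0.887 = 0.200462
Locus 9: 2 * 0.083 * 0.917 = 0.152222
Locus 10: 2 * 0.172 * 0.828 = 0.284832
Locus 11: 2 * 0.096 * 0.904 = 0.173568
Locus 12: 2 * 0.1 * 0.9 = 0.18
Locus 13: 2 * 0.11 * 0.89 = 0.1958
RMP = 1.314e-09

1.314e-09


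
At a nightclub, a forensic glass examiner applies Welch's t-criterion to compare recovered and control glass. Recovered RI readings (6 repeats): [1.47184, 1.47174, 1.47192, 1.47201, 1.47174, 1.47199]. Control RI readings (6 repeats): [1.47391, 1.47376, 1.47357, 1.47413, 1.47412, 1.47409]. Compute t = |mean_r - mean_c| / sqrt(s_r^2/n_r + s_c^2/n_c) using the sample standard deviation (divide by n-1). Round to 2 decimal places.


Welch's t-criterion for glass RI comparison:
Recovered mean = sum / n_r = 8.83124 / 6 = 1.4718733
Control mean = sum / n_c = 8.84358 / 6 = 1.47393
Recovered sample variance s_r^2 = 1.42267e-08
Control sample variance s_c^2 = 5.212e-08
Welch SE (unpooled) = sqrt(s_r^2/n_r + s_c^2/n_c) = sqrt(2.37111e-09 + 8.68667e-09) = sqrt(1.10578e-08) = 0.000105156
|mean_r - mean_c| = 0.00205667
t = 0.00205667 / 0.000105156 = 19.56

19.56
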